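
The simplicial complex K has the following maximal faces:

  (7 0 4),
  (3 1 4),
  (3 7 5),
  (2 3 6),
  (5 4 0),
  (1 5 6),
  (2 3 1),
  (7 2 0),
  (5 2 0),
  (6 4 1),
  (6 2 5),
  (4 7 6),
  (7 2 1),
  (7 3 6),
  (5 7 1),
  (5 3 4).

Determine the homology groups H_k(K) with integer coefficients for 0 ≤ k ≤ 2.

Take the total order 0 < 1 < 2 < 3 < 4 < 5 < 6 < 7 on the vertex set. Then K (dimension 2) consists of the simplices:

  0-simplices (8): [0], [1], [2], [3], [4], [5], [6], [7]
  1-simplices (24): (24 of them)
  2-simplices (16): [0,2,5], [0,2,7], [0,4,5], [0,4,7], [1,2,3], [1,2,7], [1,3,4], [1,4,6], [1,5,6], [1,5,7], [2,3,6], [2,5,6], [3,4,5], [3,5,7], [3,6,7], [4,6,7]

Hence C_0 ≅ Z^8, C_1 ≅ Z^24, C_2 ≅ Z^16.

Boundary ∂_1: C_1 → C_0 sends each edge [p,q] (with p < q) to q − p. For instance
  ∂[2,3] = [3] − [2].
The 8×24 boundary matrix has rank 7 and Smith normal form diag(1,1,1,1,1,1,1).

∂_2: C_2 → C_1 sends each 2-simplex [p,q,r] to [q,r] − [p,r] + [p,q]. For instance
  ∂[3,5,7] = [5,7] − [3,7] + [3,5],
  ∂[1,5,6] = [5,6] − [1,6] + [1,5].
The 24×16 boundary matrix has rank 15 and Smith normal form diag(1,1,1,1,1,1,1,1,1,1,1,1,1,1,1).

Now H_k = ker ∂_k / im ∂_{k+1}, so:

  H_0: rank C_0 − rank ∂_1 = 8 − 7 = 1, and the invariant factors of ∂_1 are all 1, so H_0 = Z.
  H_1: rank ker ∂_1 − rank ∂_2 = (24 − 7) − 15 = 2, and the invariant factors of ∂_2 are all 1, so H_1 = Z^2.
  H_2: rank ker ∂_2 − rank ∂_3 = (16 − 15) − 0 = 1, and there is no ∂_3, so H_2 = Z.

As a check, the Euler characteristic is 8 − 24 + 16 = 0, which agrees with 1 − 2 + 1 = 0.

H_0 ≅ Z,  H_1 ≅ Z^2,  H_2 ≅ Z.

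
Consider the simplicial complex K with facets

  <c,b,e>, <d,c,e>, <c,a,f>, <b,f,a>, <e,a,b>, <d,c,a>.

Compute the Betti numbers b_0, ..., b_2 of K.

b_0 = 1, b_1 = 1, b_2 = 0.

Take the total order a < b < c < d < e < f on the vertex set. Then K (dimension 2) consists of the simplices:

  0-simplices (6): a, b, c, d, e, f
  1-simplices (12): ab, ac, ad, ae, af, bc, be, bf, cd, ce, cf, de
  2-simplices (6): abe, abf, acd, acf, bce, cde

so the chain groups are C_0 ≅ Z^6, C_1 ≅ Z^12, C_2 ≅ Z^6.

Boundary ∂_1: C_1 → C_0 sends each edge [p,q] (with p < q) to q − p. For instance
  ∂bf = f − b.
The 6×12 boundary matrix has rank 5 and Smith normal form diag(1,1,1,1,1).

Boundary ∂_2: C_2 → C_1 sends each 2-simplex [p,q,r] to [q,r] − [p,r] + [p,q]. For instance
  ∂acd = cd − ad + ac,
  ∂abe = be − ae + ab.
The resulting 12×6 matrix has rank 6, and its Smith normal form has invariant factors (1,1,1,1,1,1).

Computing H_k = (kernel of ∂_k) / (image of ∂_{k+1}):

  H_0: rank C_0 − rank ∂_1 = 6 − 5 = 1, and the invariant factors of ∂_1 are all 1, so H_0 = Z.
  H_1: rank ker ∂_1 − rank ∂_2 = (12 − 5) − 6 = 1, and the invariant factors of ∂_2 are all 1, so H_1 = Z.
  H_2: rank ker ∂_2 − rank ∂_3 = (6 − 6) − 0 = 0, and there is no ∂_3, so H_2 = 0.

Hence the Betti numbers are b_0 = 1, b_1 = 1, b_2 = 0.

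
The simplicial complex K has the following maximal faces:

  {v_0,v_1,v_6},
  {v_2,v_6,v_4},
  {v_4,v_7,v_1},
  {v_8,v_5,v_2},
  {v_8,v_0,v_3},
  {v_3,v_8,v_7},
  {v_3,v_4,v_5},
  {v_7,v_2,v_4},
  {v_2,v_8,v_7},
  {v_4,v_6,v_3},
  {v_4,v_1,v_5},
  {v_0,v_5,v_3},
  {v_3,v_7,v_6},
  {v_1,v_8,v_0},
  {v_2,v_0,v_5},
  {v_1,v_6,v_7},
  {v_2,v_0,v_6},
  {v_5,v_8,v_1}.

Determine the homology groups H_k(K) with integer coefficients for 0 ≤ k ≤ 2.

Take the total order v_0 < v_1 < v_2 < v_3 < v_4 < v_5 < v_6 < v_7 < v_8 on the vertex set. Then K (dimension 2) consists of the simplices:

  0-simplices (9): [v_0], [v_1], [v_2], [v_3], [v_4], [v_5], [v_6], [v_7], [v_8]
  1-simplices (27): (27 of them)
  2-simplices (18): (18 of them)

so the chain groups are C_0 ≅ Z^9, C_1 ≅ Z^27, C_2 ≅ Z^18.

Boundary ∂_1: C_1 → C_0 is given by ∂[p,q] = [q] − [p]. For instance
  ∂[v_4,v_6] = [v_6] − [v_4].
The resulting 9×27 matrix has rank 8, and its Smith normal form has invariant factors (1,1,1,1,1,1,1,1).

The boundary map ∂_2: C_2 → C_1 acts by ∂[p,q,r] = [q,r] − [p,r] + [p,q]. For instance
  ∂[v_0,v_3,v_5] = [v_3,v_5] − [v_0,v_5] + [v_0,v_3],
  ∂[v_3,v_4,v_6] = [v_4,v_6] − [v_3,v_6] + [v_3,v_4].
The resulting 27×18 matrix has rank 18, and its Smith normal form has invariant factors (1,1,1,1,1,1,1,1,1,1,1,1,1,1,1,1,1,2).

Computing H_k = (kernel of ∂_k) / (image of ∂_{k+1}):

  H_0: rank C_0 − rank ∂_1 = 9 − 8 = 1, and the invariant factors of ∂_1 are all 1, so H_0 = Z.
  H_1: rank ker ∂_1 − rank ∂_2 = (27 − 8) − 18 = 1, and ∂_2 has invariant factor 2 > 1, so H_1 = Z ⊕ Z/2.
  H_2: rank ker ∂_2 − rank ∂_3 = (18 − 18) − 0 = 0, and there is no ∂_3, so H_2 = 0.

H_0 ≅ Z,  H_1 ≅ Z ⊕ Z/2,  H_2 = 0.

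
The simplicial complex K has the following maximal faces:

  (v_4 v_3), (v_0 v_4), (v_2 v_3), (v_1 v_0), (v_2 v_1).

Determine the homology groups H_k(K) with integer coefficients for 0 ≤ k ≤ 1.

H_0 = Z,  H_1 = Z.

Fix the vertex order v_0 < v_1 < v_2 < v_3 < v_4 and write every simplex with vertices in increasing order. Then dim K = 1 and the simplices of K are:

  0-simplices (5): [v_0], [v_1], [v_2], [v_3], [v_4]
  1-simplices (5): [v_0,v_1], [v_0,v_4], [v_1,v_2], [v_2,v_3], [v_3,v_4]

so the chain groups are C_0 ≅ Z^5, C_1 ≅ Z^5.

The boundary map ∂_1: C_1 → C_0 is given by ∂[p,q] = [q] − [p].
The 5×5 boundary matrix has rank 4 and Smith normal form diag(1,1,1,1).

From H_k ≅ ker(∂_k) / im(∂_{k+1}) we obtain:

  H_0: rank C_0 − rank ∂_1 = 5 − 4 = 1, and the invariant factors of ∂_1 are all 1, so H_0 = Z.
  H_1: rank ker ∂_1 − rank ∂_2 = (5 − 4) − 0 = 1, and there is no ∂_2, so H_1 = Z.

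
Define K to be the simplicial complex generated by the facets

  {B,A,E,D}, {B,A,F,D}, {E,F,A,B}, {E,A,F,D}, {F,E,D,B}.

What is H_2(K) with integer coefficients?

H_2 = 0.

Order the vertices as A < B < D < E < F. Listing each simplex with vertices in this order, K has dimension 3 with simplices:

  0-simplices (5): A, B, D, E, F
  1-simplices (10): AB, AD, AE, AF, BD, BE, BF, DE, DF, EF
  2-simplices (10): ABD, ABE, ABF, ADE, ADF, AEF, BDE, BDF, BEF, DEF
  3-simplices (5): ABDE, ABDF, ABEF, ADEF, BDEF

so the chain groups are C_0 ≅ Z^5, C_1 ≅ Z^10, C_2 ≅ Z^10, C_3 ≅ Z^5.

∂_1: C_1 → C_0 maps an edge to its endpoints' difference, ∂[p,q] = q − p. For instance
  ∂EF = F − E.
The 5×10 boundary matrix has rank 4 and Smith normal form diag(1,1,1,1).

The boundary map ∂_2: C_2 → C_1 maps a triangle to the signed sum of its edges. For instance
  ∂ABD = BD − AD + AB,
  ∂BEF = EF − BF + BE.
This gives a 10×10 integer matrix of rank 6; reducing to Smith normal form yields diagonal entries (1,1,1,1,1,1).

The boundary map ∂_3: C_3 → C_2 sends each 3-simplex σ to the alternating sum Σ_i (−1)^i (σ with its i-th vertex removed). For instance
  ∂ADEF = DEF − AEF + ADF − ADE,
  ∂BDEF = DEF − BEF + BDF − BDE.
As a 10×5 matrix over Z this has rank 4, with invariant factors (1,1,1,1).

Reading off H_k = ker ∂_k / im ∂_{k+1}:

  H_2: rank ker ∂_2 − rank ∂_3 = (10 − 6) − 4 = 0, and the invariant factors of ∂_3 are all 1, so H_2 ≅ 0.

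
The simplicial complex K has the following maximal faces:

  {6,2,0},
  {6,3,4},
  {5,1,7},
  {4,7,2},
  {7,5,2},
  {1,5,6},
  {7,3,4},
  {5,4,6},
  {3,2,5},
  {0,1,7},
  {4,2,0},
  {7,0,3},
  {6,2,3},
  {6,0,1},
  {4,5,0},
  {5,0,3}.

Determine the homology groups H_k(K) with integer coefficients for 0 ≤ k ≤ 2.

K has 8 vertices, 24 edges, 16 triangles.
rank ∂_0 = 0, rank ∂_1 = 7 ⇒ b_0 = 8 − 0 − 7 = 1; all invariant factors of ∂_1 are 1 so no torsion. So H_0 = Z.
rank ∂_1 = 7, rank ∂_2 = 15 ⇒ b_1 = 24 − 7 − 15 = 2; all invariant factors of ∂_2 are 1 so no torsion. So H_1 = Z^2.
rank ∂_2 = 15, rank ∂_3 = 0 ⇒ b_2 = 16 − 15 − 0 = 1. So H_2 = Z.

H_0 = Z,  H_1 = Z^2,  H_2 = Z.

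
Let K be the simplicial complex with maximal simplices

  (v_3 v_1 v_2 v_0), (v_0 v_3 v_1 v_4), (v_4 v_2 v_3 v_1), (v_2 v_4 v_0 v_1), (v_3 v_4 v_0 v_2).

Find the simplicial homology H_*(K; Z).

K has 5 vertices, 10 edges, 10 triangles, 5 3-simplices.
rank ∂_0 = 0, rank ∂_1 = 4 ⇒ b_0 = 5 − 0 − 4 = 1; all invariant factors of ∂_1 are 1 so no torsion. So H_0 ≅ Z.
rank ∂_1 = 4, rank ∂_2 = 6 ⇒ b_1 = 10 − 4 − 6 = 0; all invariant factors of ∂_2 are 1 so no torsion. So H_1 ≅ 0.
rank ∂_2 = 6, rank ∂_3 = 4 ⇒ b_2 = 10 − 6 − 4 = 0; all invariant factors of ∂_3 are 1 so no torsion. So H_2 ≅ 0.
rank ∂_3 = 4, rank ∂_4 = 0 ⇒ b_3 = 5 − 4 − 0 = 1. So H_3 ≅ Z.

H_0 = Z,  H_1 = 0,  H_2 = 0,  H_3 = Z.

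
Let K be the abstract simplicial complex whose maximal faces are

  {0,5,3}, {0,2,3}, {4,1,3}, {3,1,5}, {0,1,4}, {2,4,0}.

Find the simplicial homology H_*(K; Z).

H_0 ≅ Z,  H_1 ≅ Z,  H_2 = 0.

We work with the vertex ordering 0 < 1 < 2 < 3 < 4 < 5. The simplices of K, each written with vertices in increasing order, are:

  0-simplices (6): [0], [1], [2], [3], [4], [5]
  1-simplices (12): [0,1], [0,2], [0,3], [0,4], [0,5], [1,3], [1,4], [1,5], [2,3], [2,4], [3,4], [3,5]
  2-simplices (6): [0,1,4], [0,2,3], [0,2,4], [0,3,5], [1,3,4], [1,3,5]

giving chain groups C_0 ≅ Z^6, C_1 ≅ Z^12, C_2 ≅ Z^6.

The boundary map ∂_1: C_1 → C_0 sends each edge [p,q] (with p < q) to q − p.
The resulting 6×12 matrix has rank 5, and its Smith normal form has invariant factors (1,1,1,1,1).

Boundary ∂_2: C_2 → C_1 sends each 2-simplex [p,q,r] to [q,r] − [p,r] + [p,q]. For instance
  ∂[0,3,5] = [3,5] − [0,5] + [0,3],
  ∂[0,2,4] = [2,4] − [0,4] + [0,2].
The resulting 12×6 matrix has rank 6, and its Smith normal form has invariant factors (1,1,1,1,1,1).

Computing H_k = (kernel of ∂_k) / (image of ∂_{k+1}):

  H_0: rank C_0 − rank ∂_1 = 6 − 5 = 1, and the invariant factors of ∂_1 are all 1, so H_0 = Z.
  H_1: rank ker ∂_1 − rank ∂_2 = (12 − 5) − 6 = 1, and the invariant factors of ∂_2 are all 1, so H_1 = Z.
  H_2: rank ker ∂_2 − rank ∂_3 = (6 − 6) − 0 = 0, and there is no ∂_3, so H_2 = 0.

As a check, the Euler characteristic is 6 − 12 + 6 = 0, which agrees with 1 − 1 + 0 = 0.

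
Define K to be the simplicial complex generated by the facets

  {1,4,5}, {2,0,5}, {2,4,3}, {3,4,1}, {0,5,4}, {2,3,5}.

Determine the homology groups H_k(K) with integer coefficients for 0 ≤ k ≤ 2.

Take the total order 0 < 1 < 2 < 3 < 4 < 5 on the vertex set. Then K (dimension 2) consists of the simplices:

  0-simplices (6): [0], [1], [2], [3], [4], [5]
  1-simplices (12): [0,2], [0,4], [0,5], [1,3], [1,4], [1,5], [2,3], [2,4], [2,5], [3,4], [3,5], [4,5]
  2-simplices (6): [0,2,5], [0,4,5], [1,3,4], [1,4,5], [2,3,4], [2,3,5]

giving chain groups C_0 ≅ Z^6, C_1 ≅ Z^12, C_2 ≅ Z^6.

Boundary ∂_1: C_1 → C_0 is given by ∂[p,q] = [q] − [p].
This gives a 6×12 integer matrix of rank 5; reducing to Smith normal form yields diagonal entries (1,1,1,1,1).

The boundary map ∂_2: C_2 → C_1 sends each 2-simplex [p,q,r] to [q,r] − [p,r] + [p,q]. For instance
  ∂[0,4,5] = [4,5] − [0,5] + [0,4],
  ∂[1,3,4] = [3,4] − [1,4] + [1,3].
The 12×6 boundary matrix has rank 6 and Smith normal form diag(1,1,1,1,1,1).

From H_k ≅ ker(∂_k) / im(∂_{k+1}) we obtain:

  H_0: rank C_0 − rank ∂_1 = 6 − 5 = 1, and the invariant factors of ∂_1 are all 1, so H_0 ≅ Z.
  H_1: rank ker ∂_1 − rank ∂_2 = (12 − 5) − 6 = 1, and the invariant factors of ∂_2 are all 1, so H_1 ≅ Z.
  H_2: rank ker ∂_2 − rank ∂_3 = (6 − 6) − 0 = 0, and there is no ∂_3, so H_2 ≅ 0.

H_0 = Z,  H_1 = Z,  H_2 = 0.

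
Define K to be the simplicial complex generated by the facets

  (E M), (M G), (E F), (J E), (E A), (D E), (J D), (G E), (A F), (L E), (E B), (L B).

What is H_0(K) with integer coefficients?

H_0 ≅ Z.

We work with the vertex ordering A < B < D < E < F < G < J < L < M. The simplices of K, each written with vertices in increasing order, are:

  0-simplices (9): A, B, D, E, F, G, J, L, M
  1-simplices (12): AE, AF, BE, BL, DE, DJ, EF, EG, EJ, EL, EM, GM

so the chain groups are C_0 ≅ Z^9, C_1 ≅ Z^12.

∂_1: C_1 → C_0 is given by ∂[p,q] = [q] − [p].
This gives a 9×12 integer matrix of rank 8; reducing to Smith normal form yields diagonal entries (1,1,1,1,1,1,1,1).

Now H_k = ker ∂_k / im ∂_{k+1}, so:

  H_0: rank C_0 − rank ∂_1 = 9 − 8 = 1, and the invariant factors of ∂_1 are all 1, so H_0 ≅ Z.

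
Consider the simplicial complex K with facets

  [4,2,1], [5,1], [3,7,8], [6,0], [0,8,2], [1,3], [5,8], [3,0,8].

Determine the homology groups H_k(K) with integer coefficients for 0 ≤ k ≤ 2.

H_0 = Z,  H_1 = Z^2,  H_2 = 0.

Order the vertices as 0 < 1 < 2 < 3 < 4 < 5 < 6 < 7 < 8. Listing each simplex with vertices in this order, K has dimension 2 with simplices:

  0-simplices (9): [0], [1], [2], [3], [4], [5], [6], [7], [8]
  1-simplices (14): [0,2], [0,3], [0,6], [0,8], [1,2], [1,3], [1,4], [1,5], [2,4], [2,8], [3,7], [3,8], [5,8], [7,8]
  2-simplices (4): [0,2,8], [0,3,8], [1,2,4], [3,7,8]

so the chain groups are C_0 ≅ Z^9, C_1 ≅ Z^14, C_2 ≅ Z^4.

The boundary map ∂_1: C_1 → C_0 sends each edge [p,q] (with p < q) to q − p. For instance
  ∂[3,8] = [8] − [3].
The 9×14 boundary matrix has rank 8 and Smith normal form diag(1,1,1,1,1,1,1,1).

Boundary ∂_2: C_2 → C_1 sends each 2-simplex [p,q,r] to [q,r] − [p,r] + [p,q]. For instance
  ∂[0,2,8] = [2,8] − [0,8] + [0,2],
  ∂[3,7,8] = [7,8] − [3,8] + [3,7].
This gives a 14×4 integer matrix of rank 4; reducing to Smith normal form yields diagonal entries (1,1,1,1).

Computing H_k = (kernel of ∂_k) / (image of ∂_{k+1}):

  H_0: rank C_0 − rank ∂_1 = 9 − 8 = 1, and the invariant factors of ∂_1 are all 1, so H_0 ≅ Z.
  H_1: rank ker ∂_1 − rank ∂_2 = (14 − 8) − 4 = 2, and the invariant factors of ∂_2 are all 1, so H_1 ≅ Z^2.
  H_2: rank ker ∂_2 − rank ∂_3 = (4 − 4) − 0 = 0, and there is no ∂_3, so H_2 ≅ 0.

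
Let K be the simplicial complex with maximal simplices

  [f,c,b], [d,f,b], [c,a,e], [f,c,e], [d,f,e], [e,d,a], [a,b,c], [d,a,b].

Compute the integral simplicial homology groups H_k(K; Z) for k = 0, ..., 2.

H_0 = Z,  H_1 = 0,  H_2 = Z.

We work with the vertex ordering a < b < c < d < e < f. The simplices of K, each written with vertices in increasing order, are:

  0-simplices (6): a, b, c, d, e, f
  1-simplices (12): ab, ac, ad, ae, bc, bd, bf, ce, cf, de, df, ef
  2-simplices (8): abc, abd, ace, ade, bcf, bdf, cef, def

Hence C_0 ≅ Z^6, C_1 ≅ Z^12, C_2 ≅ Z^8.

The boundary map ∂_1: C_1 → C_0 maps an edge to its endpoints' difference, ∂[p,q] = q − p.
The 6×12 boundary matrix has rank 5 and Smith normal form diag(1,1,1,1,1).

The boundary map ∂_2: C_2 → C_1 maps a triangle to the signed sum of its edges. For instance
  ∂cef = ef − cf + ce,
  ∂bdf = df − bf + bd.
This gives a 12×8 integer matrix of rank 7; reducing to Smith normal form yields diagonal entries (1,1,1,1,1,1,1).

Computing H_k = (kernel of ∂_k) / (image of ∂_{k+1}):

  H_0: rank C_0 − rank ∂_1 = 6 − 5 = 1, and the invariant factors of ∂_1 are all 1, so H_0 ≅ Z.
  H_1: rank ker ∂_1 − rank ∂_2 = (12 − 5) − 7 = 0, and the invariant factors of ∂_2 are all 1, so H_1 ≅ 0.
  H_2: rank ker ∂_2 − rank ∂_3 = (8 − 7) − 0 = 1, and there is no ∂_3, so H_2 ≅ Z.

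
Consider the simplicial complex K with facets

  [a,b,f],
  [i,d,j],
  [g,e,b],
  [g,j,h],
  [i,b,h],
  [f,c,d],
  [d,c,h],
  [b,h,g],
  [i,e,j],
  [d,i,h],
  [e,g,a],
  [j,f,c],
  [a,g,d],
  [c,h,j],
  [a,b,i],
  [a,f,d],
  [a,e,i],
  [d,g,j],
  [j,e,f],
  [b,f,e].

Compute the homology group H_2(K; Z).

H_2 = 0.

Fix the vertex order a < b < c < d < e < f < g < h < i < j and write every simplex with vertices in increasing order. Then dim K = 2 and the simplices of K are:

  0-simplices (10): a, b, c, d, e, f, g, h, i, j
  1-simplices (30): ab, ad, ae, af, ag, ai, be, bf, bg, bh, bi, cd, cf, ch, cj, df, dg, dh, di, dj, ef, eg, ei, ej, fj, gh, gj, hi, hj, ij
  2-simplices (20): abf, abi, adf, adg, aeg, aei, bef, beg, bgh, bhi, cdf, cdh, cfj, chj, dgj, dhi, dij, efj, eij, ghj

so the chain groups are C_0 ≅ Z^10, C_1 ≅ Z^30, C_2 ≅ Z^20.

∂_1: C_1 → C_0 sends each edge [p,q] (with p < q) to q − p. For instance
  ∂eg = g − e.
The resulting 10×30 matrix has rank 9, and its Smith normal form has invariant factors (1,1,1,1,1,1,1,1,1).

The boundary map ∂_2: C_2 → C_1 sends each 2-simplex [p,q,r] to [q,r] − [p,r] + [p,q]. For instance
  ∂efj = fj − ej + ef,
  ∂abf = bf − af + ab.
The resulting 30×20 matrix has rank 20, and its Smith normal form has invariant factors (1,1,1,1,1,1,1,1,1,1,1,1,1,1,1,1,1,1,1,2).

Reading off H_k = ker ∂_k / im ∂_{k+1}:

  H_2: rank ker ∂_2 − rank ∂_3 = (20 − 20) − 0 = 0, and there is no ∂_3, so H_2 = 0.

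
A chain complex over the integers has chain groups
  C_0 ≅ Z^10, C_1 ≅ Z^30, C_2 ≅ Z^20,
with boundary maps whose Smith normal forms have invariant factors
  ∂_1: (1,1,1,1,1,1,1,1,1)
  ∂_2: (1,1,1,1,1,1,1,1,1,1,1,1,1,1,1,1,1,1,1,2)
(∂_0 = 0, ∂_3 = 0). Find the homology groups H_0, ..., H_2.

H_0: b_0 = 10 − 0 − 9 = 1; torsion from ∂_1 factors > 1: none. So H_0 = Z.
H_1: b_1 = 30 − 9 − 20 = 1; torsion from ∂_2 factors > 1: [2]. So H_1 = Z ⊕ Z/2Z.
H_2: b_2 = 20 − 20 − 0 = 0; torsion from ∂_3 factors > 1: none. So H_2 = 0.

H_0 = Z,  H_1 = Z ⊕ Z/2Z,  H_2 = 0.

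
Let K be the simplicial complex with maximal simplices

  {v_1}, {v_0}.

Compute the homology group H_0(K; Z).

We work with the vertex ordering v_0 < v_1. The simplices of K, each written with vertices in increasing order, are:

  0-simplices (2): [v_0], [v_1]

so the chain groups are C_0 ≅ Z^2.

Reading off H_k = ker ∂_k / im ∂_{k+1}:

  H_0: rank C_0 − rank ∂_1 = 2 − 0 = 2, and there is no ∂_1, so H_0 = Z^2.

H_0 = Z^2.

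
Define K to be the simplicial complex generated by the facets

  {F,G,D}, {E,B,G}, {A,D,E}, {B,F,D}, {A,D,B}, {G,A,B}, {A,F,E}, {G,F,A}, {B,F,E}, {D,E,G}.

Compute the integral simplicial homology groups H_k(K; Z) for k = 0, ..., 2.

H_0 = Z,  H_1 = Z/2,  H_2 = 0.

Order the vertices as A < B < D < E < F < G. Listing each simplex with vertices in this order, K has dimension 2 with simplices:

  0-simplices (6): A, B, D, E, F, G
  1-simplices (15): AB, AD, AE, AF, AG, BD, BE, BF, BG, DE, DF, DG, EF, EG, FG
  2-simplices (10): ABD, ABG, ADE, AEF, AFG, BDF, BEF, BEG, DEG, DFG

giving chain groups C_0 ≅ Z^6, C_1 ≅ Z^15, C_2 ≅ Z^10.

Boundary ∂_1: C_1 → C_0 is given by ∂[p,q] = [q] − [p]. For instance
  ∂AD = D − A.
The 6×15 boundary matrix has rank 5 and Smith normal form diag(1,1,1,1,1).

∂_2: C_2 → C_1 sends each 2-simplex [p,q,r] to [q,r] − [p,r] + [p,q]. For instance
  ∂ABD = BD − AD + AB,
  ∂BEF = EF − BF + BE.
The 15×10 boundary matrix has rank 10 and Smith normal form diag(1,1,1,1,1,1,1,1,1,2).

Reading off H_k = ker ∂_k / im ∂_{k+1}:

  H_0: rank C_0 − rank ∂_1 = 6 − 5 = 1, and the invariant factors of ∂_1 are all 1, so H_0 = Z.
  H_1: rank ker ∂_1 − rank ∂_2 = (15 − 5) − 10 = 0, and ∂_2 has invariant factor 2 > 1, so H_1 = Z/2.
  H_2: rank ker ∂_2 − rank ∂_3 = (10 − 10) − 0 = 0, and there is no ∂_3, so H_2 = 0.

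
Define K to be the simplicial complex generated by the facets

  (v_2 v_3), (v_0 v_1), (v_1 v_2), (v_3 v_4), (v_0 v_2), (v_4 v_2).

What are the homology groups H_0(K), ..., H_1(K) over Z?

Fix the vertex order v_0 < v_1 < v_2 < v_3 < v_4 and write every simplex with vertices in increasing order. Then dim K = 1 and the simplices of K are:

  0-simplices (5): [v_0], [v_1], [v_2], [v_3], [v_4]
  1-simplices (6): [v_0,v_1], [v_0,v_2], [v_1,v_2], [v_2,v_3], [v_2,v_4], [v_3,v_4]

Hence C_0 ≅ Z^5, C_1 ≅ Z^6.

The boundary map ∂_1: C_1 → C_0 sends each edge [p,q] (with p < q) to q − p. For instance
  ∂[v_0,v_1] = [v_1] − [v_0].
This gives a 5×6 integer matrix of rank 4; reducing to Smith normal form yields diagonal entries (1,1,1,1).

Computing H_k = (kernel of ∂_k) / (image of ∂_{k+1}):

  H_0: rank C_0 − rank ∂_1 = 5 − 4 = 1, and the invariant factors of ∂_1 are all 1, so H_0 = Z.
  H_1: rank ker ∂_1 − rank ∂_2 = (6 − 4) − 0 = 2, and there is no ∂_2, so H_1 = Z^2.

H_0 = Z,  H_1 = Z^2.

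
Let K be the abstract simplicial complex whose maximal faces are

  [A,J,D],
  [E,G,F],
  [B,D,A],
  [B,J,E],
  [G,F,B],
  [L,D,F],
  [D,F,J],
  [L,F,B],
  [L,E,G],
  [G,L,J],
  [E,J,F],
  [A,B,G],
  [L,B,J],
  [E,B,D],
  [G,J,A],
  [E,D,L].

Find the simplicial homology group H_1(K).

Fix the vertex order A < B < D < E < F < G < J < L and write every simplex with vertices in increasing order. Then dim K = 2 and the simplices of K are:

  0-simplices (8): A, B, D, E, F, G, J, L
  1-simplices (24): AB, AD, AG, AJ, BD, BE, BF, BG, BJ, BL, DE, DF, DJ, DL, EF, EG, EJ, EL, FG, FJ, FL, GJ, GL, JL
  2-simplices (16): ABD, ABG, ADJ, AGJ, BDE, BEJ, BFG, BFL, BJL, DEL, DFJ, DFL, EFG, EFJ, EGL, GJL

Hence C_0 ≅ Z^8, C_1 ≅ Z^24, C_2 ≅ Z^16.

∂_1: C_1 → C_0 maps an edge to its endpoints' difference, ∂[p,q] = q − p. For instance
  ∂AD = D − A.
The resulting 8×24 matrix has rank 7, and its Smith normal form has invariant factors (1,1,1,1,1,1,1).

Boundary ∂_2: C_2 → C_1 sends each 2-simplex [p,q,r] to [q,r] − [p,r] + [p,q]. For instance
  ∂BFL = FL − BL + BF,
  ∂BDE = DE − BE + BD.
As a 24×16 matrix over Z this has rank 15, with invariant factors (1,1,1,1,1,1,1,1,1,1,1,1,1,1,1).

Reading off H_k = ker ∂_k / im ∂_{k+1}:

  H_1: rank ker ∂_1 − rank ∂_2 = (24 − 7) − 15 = 2, and the invariant factors of ∂_2 are all 1, so H_1 ≅ Z^2.

H_1 = Z^2.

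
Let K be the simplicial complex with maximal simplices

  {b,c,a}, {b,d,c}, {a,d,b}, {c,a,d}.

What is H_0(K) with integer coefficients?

We work with the vertex ordering a < b < c < d. The simplices of K, each written with vertices in increasing order, are:

  0-simplices (4): a, b, c, d
  1-simplices (6): ab, ac, ad, bc, bd, cd
  2-simplices (4): abc, abd, acd, bcd

so the chain groups are C_0 ≅ Z^4, C_1 ≅ Z^6, C_2 ≅ Z^4.

The boundary map ∂_1: C_1 → C_0 is given by ∂[p,q] = [q] − [p].
The resulting 4×6 matrix has rank 3, and its Smith normal form has invariant factors (1,1,1).

Boundary ∂_2: C_2 → C_1 sends each 2-simplex [p,q,r] to [q,r] − [p,r] + [p,q]. For instance
  ∂abc = bc − ac + ab,
  ∂acd = cd − ad + ac.
This gives a 6×4 integer matrix of rank 3; reducing to Smith normal form yields diagonal entries (1,1,1).

Computing H_k = (kernel of ∂_k) / (image of ∂_{k+1}):

  H_0: rank C_0 − rank ∂_1 = 4 − 3 = 1, and the invariant factors of ∂_1 are all 1, so H_0 = Z.

H_0 ≅ Z.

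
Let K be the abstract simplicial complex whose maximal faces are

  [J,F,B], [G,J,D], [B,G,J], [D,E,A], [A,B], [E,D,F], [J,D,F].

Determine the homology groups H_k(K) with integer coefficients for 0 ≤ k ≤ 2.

Fix the vertex order A < B < D < E < F < G < J and write every simplex with vertices in increasing order. Then dim K = 2 and the simplices of K are:

  0-simplices (7): A, B, D, E, F, G, J
  1-simplices (13): AB, AD, AE, BF, BG, BJ, DE, DF, DG, DJ, EF, FJ, GJ
  2-simplices (6): ADE, BFJ, BGJ, DEF, DFJ, DGJ

giving chain groups C_0 ≅ Z^7, C_1 ≅ Z^13, C_2 ≅ Z^6.

Boundary ∂_1: C_1 → C_0 is given by ∂[p,q] = [q] − [p]. For instance
  ∂BJ = J − B.
This gives a 7×13 integer matrix of rank 6; reducing to Smith normal form yields diagonal entries (1,1,1,1,1,1).

∂_2: C_2 → C_1 acts by ∂[p,q,r] = [q,r] − [p,r] + [p,q]. For instance
  ∂BFJ = FJ − BJ + BF,
  ∂DEF = EF − DF + DE.
The 13×6 boundary matrix has rank 6 and Smith normal form diag(1,1,1,1,1,1).

Now H_k = ker ∂_k / im ∂_{k+1}, so:

  H_0: rank C_0 − rank ∂_1 = 7 − 6 = 1, and the invariant factors of ∂_1 are all 1, so H_0 ≅ Z.
  H_1: rank ker ∂_1 − rank ∂_2 = (13 − 6) − 6 = 1, and the invariant factors of ∂_2 are all 1, so H_1 ≅ Z.
  H_2: rank ker ∂_2 − rank ∂_3 = (6 − 6) − 0 = 0, and there is no ∂_3, so H_2 ≅ 0.

H_0 ≅ Z,  H_1 ≅ Z,  H_2 = 0.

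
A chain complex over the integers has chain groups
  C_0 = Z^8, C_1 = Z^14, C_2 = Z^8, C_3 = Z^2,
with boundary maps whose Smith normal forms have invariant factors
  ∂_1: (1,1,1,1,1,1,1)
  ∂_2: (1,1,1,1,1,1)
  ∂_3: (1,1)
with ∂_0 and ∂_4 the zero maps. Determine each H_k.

H_0 ≅ Z,  H_1 ≅ Z,  H_2 = 0,  H_3 = 0.

H_0: b_0 = 8 − 0 − 7 = 1; torsion from ∂_1 factors > 1: none. So H_0 ≅ Z.
H_1: b_1 = 14 − 7 − 6 = 1; torsion from ∂_2 factors > 1: none. So H_1 ≅ Z.
H_2: b_2 = 8 − 6 − 2 = 0; torsion from ∂_3 factors > 1: none. So H_2 ≅ 0.
H_3: b_3 = 2 − 2 − 0 = 0; torsion from ∂_4 factors > 1: none. So H_3 ≅ 0.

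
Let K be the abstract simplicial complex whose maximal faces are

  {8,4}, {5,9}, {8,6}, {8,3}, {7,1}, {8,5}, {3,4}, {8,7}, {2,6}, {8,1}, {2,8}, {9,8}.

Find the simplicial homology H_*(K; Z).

Fix the vertex order 1 < 2 < 3 < 4 < 5 < 6 < 7 < 8 < 9 and write every simplex with vertices in increasing order. Then dim K = 1 and the simplices of K are:

  0-simplices (9): [1], [2], [3], [4], [5], [6], [7], [8], [9]
  1-simplices (12): [1,7], [1,8], [2,6], [2,8], [3,4], [3,8], [4,8], [5,8], [5,9], [6,8], [7,8], [8,9]

Hence C_0 ≅ Z^9, C_1 ≅ Z^12.

Boundary ∂_1: C_1 → C_0 sends each edge [p,q] (with p < q) to q − p. For instance
  ∂[8,9] = [9] − [8].
As a 9×12 matrix over Z this has rank 8, with invariant factors (1,1,1,1,1,1,1,1).

Reading off H_k = ker ∂_k / im ∂_{k+1}:

  H_0: rank C_0 − rank ∂_1 = 9 − 8 = 1, and the invariant factors of ∂_1 are all 1, so H_0 = Z.
  H_1: rank ker ∂_1 − rank ∂_2 = (12 − 8) − 0 = 4, and there is no ∂_2, so H_1 = Z^4.

H_0 ≅ Z,  H_1 ≅ Z^4.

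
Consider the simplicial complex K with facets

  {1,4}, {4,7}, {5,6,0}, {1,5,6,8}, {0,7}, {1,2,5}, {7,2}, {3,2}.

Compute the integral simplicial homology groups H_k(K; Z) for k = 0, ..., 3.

Order the vertices as 0 < 1 < 2 < 3 < 4 < 5 < 6 < 7 < 8. Listing each simplex with vertices in this order, K has dimension 3 with simplices:

  0-simplices (9): [0], [1], [2], [3], [4], [5], [6], [7], [8]
  1-simplices (15): [0,5], [0,6], [0,7], [1,2], [1,4], [1,5], [1,6], [1,8], [2,3], [2,5], [2,7], [4,7], [5,6], [5,8], [6,8]
  2-simplices (6): [0,5,6], [1,2,5], [1,5,6], [1,5,8], [1,6,8], [5,6,8]
  3-simplices (1): [1,5,6,8]

giving chain groups C_0 ≅ Z^9, C_1 ≅ Z^15, C_2 ≅ Z^6, C_3 ≅ Z^1.

Boundary ∂_1: C_1 → C_0 is given by ∂[p,q] = [q] − [p]. For instance
  ∂[2,5] = [5] − [2].
As a 9×15 matrix over Z this has rank 8, with invariant factors (1,1,1,1,1,1,1,1).

The boundary map ∂_2: C_2 → C_1 maps a triangle to the signed sum of its edges. For instance
  ∂[1,5,8] = [5,8] − [1,8] + [1,5],
  ∂[5,6,8] = [6,8] − [5,8] + [5,6].
The resulting 15×6 matrix has rank 5, and its Smith normal form has invariant factors (1,1,1,1,1).

∂_3: C_3 → C_2 sends each 3-simplex σ to the alternating sum Σ_i (−1)^i (σ with its i-th vertex removed). For instance
  ∂[1,5,6,8] = [5,6,8] − [1,6,8] + [1,5,8] − [1,5,6].
The resulting 6×1 matrix has rank 1, and its Smith normal form has invariant factors (1).

Computing H_k = (kernel of ∂_k) / (image of ∂_{k+1}):

  H_0: rank C_0 − rank ∂_1 = 9 − 8 = 1, and the invariant factors of ∂_1 are all 1, so H_0 ≅ Z.
  H_1: rank ker ∂_1 − rank ∂_2 = (15 − 8) − 5 = 2, and the invariant factors of ∂_2 are all 1, so H_1 ≅ Z^2.
  H_2: rank ker ∂_2 − rank ∂_3 = (6 − 5) − 1 = 0, and the invariant factors of ∂_3 are all 1, so H_2 ≅ 0.
  H_3: rank ker ∂_3 − rank ∂_4 = (1 − 1) − 0 = 0, and there is no ∂_4, so H_3 ≅ 0.

H_0 ≅ Z,  H_1 ≅ Z^2,  H_2 = 0,  H_3 = 0.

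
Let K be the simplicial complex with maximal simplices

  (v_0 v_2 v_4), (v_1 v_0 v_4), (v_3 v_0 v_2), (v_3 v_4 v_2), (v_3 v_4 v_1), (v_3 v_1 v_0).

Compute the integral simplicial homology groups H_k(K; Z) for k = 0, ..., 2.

H_0 ≅ Z,  H_1 = 0,  H_2 ≅ Z.

K has 5 vertices, 9 edges, 6 triangles.
rank ∂_0 = 0, rank ∂_1 = 4 ⇒ b_0 = 5 − 0 − 4 = 1; all invariant factors of ∂_1 are 1 so no torsion. So H_0 ≅ Z.
rank ∂_1 = 4, rank ∂_2 = 5 ⇒ b_1 = 9 − 4 − 5 = 0; all invariant factors of ∂_2 are 1 so no torsion. So H_1 ≅ 0.
rank ∂_2 = 5, rank ∂_3 = 0 ⇒ b_2 = 6 − 5 − 0 = 1. So H_2 ≅ Z.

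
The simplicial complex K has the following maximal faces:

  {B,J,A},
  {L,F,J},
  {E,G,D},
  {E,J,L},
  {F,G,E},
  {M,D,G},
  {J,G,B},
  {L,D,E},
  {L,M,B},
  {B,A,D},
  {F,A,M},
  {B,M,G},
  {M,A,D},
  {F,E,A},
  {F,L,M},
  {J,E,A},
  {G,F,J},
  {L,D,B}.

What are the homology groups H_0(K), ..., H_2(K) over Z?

Order the vertices as A < B < D < E < F < G < J < L < M. Listing each simplex with vertices in this order, K has dimension 2 with simplices:

  0-simplices (9): A, B, D, E, F, G, J, L, M
  1-simplices (27): AB, AD, AE, AF, AJ, AM, BD, BG, BJ, BL, BM, DE, DG, DL, DM, EF, EG, EJ, EL, FG, FJ, FL, FM, GJ, GM, JL, LM
  2-simplices (18): ABD, ABJ, ADM, AEF, AEJ, AFM, BDL, BGJ, BGM, BLM, DEG, DEL, DGM, EFG, EJL, FGJ, FJL, FLM

giving chain groups C_0 ≅ Z^9, C_1 ≅ Z^27, C_2 ≅ Z^18.

The boundary map ∂_1: C_1 → C_0 sends each edge [p,q] (with p < q) to q − p. For instance
  ∂AB = B − A.
As a 9×27 matrix over Z this has rank 8, with invariant factors (1,1,1,1,1,1,1,1).

∂_2: C_2 → C_1 acts by ∂[p,q,r] = [q,r] − [p,r] + [p,q]. For instance
  ∂FLM = LM − FM + FL,
  ∂FJL = JL − FL + FJ.
The resulting 27×18 matrix has rank 18, and its Smith normal form has invariant factors (1,1,1,1,1,1,1,1,1,1,1,1,1,1,1,1,1,2).

Reading off H_k = ker ∂_k / im ∂_{k+1}:

  H_0: rank C_0 − rank ∂_1 = 9 − 8 = 1, and the invariant factors of ∂_1 are all 1, so H_0 ≅ Z.
  H_1: rank ker ∂_1 − rank ∂_2 = (27 − 8) − 18 = 1, and ∂_2 has invariant factor 2 > 1, so H_1 ≅ Z ⊕ Z/2.
  H_2: rank ker ∂_2 − rank ∂_3 = (18 − 18) − 0 = 0, and there is no ∂_3, so H_2 ≅ 0.

H_0 ≅ Z,  H_1 ≅ Z ⊕ Z/2,  H_2 = 0.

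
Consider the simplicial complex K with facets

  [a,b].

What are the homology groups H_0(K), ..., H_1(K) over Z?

Take the total order a < b on the vertex set. Then K (dimension 1) consists of the simplices:

  0-simplices (2): a, b
  1-simplices (1): ab

Hence C_0 ≅ Z^2, C_1 ≅ Z^1.

Boundary ∂_1: C_1 → C_0 sends each edge [p,q] (with p < q) to q − p. For instance
  ∂ab = b − a.
The resulting 2×1 matrix has rank 1, and its Smith normal form has invariant factors (1).

Reading off H_k = ker ∂_k / im ∂_{k+1}:

  H_0: rank C_0 − rank ∂_1 = 2 − 1 = 1, and the invariant factors of ∂_1 are all 1, so H_0 ≅ Z.
  H_1: rank ker ∂_1 − rank ∂_2 = (1 − 1) − 0 = 0, and there is no ∂_2, so H_1 ≅ 0.

H_0 ≅ Z,  H_1 = 0.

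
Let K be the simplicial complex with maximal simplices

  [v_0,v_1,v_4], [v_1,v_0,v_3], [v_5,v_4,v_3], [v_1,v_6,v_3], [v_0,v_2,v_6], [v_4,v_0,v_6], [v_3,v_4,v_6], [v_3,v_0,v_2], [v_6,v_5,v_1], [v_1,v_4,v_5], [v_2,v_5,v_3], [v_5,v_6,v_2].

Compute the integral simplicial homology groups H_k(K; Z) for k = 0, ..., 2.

H_0 ≅ Z,  H_1 ≅ Z/2,  H_2 = 0.

K has 7 vertices, 18 edges, 12 triangles.
rank ∂_0 = 0, rank ∂_1 = 6 ⇒ b_0 = 7 − 0 − 6 = 1; all invariant factors of ∂_1 are 1 so no torsion. So H_0 ≅ Z.
rank ∂_1 = 6, rank ∂_2 = 12 ⇒ b_1 = 18 − 6 − 12 = 0; ∂_2 has invariant factor(s) [2] giving torsion. So H_1 ≅ Z/2.
rank ∂_2 = 12, rank ∂_3 = 0 ⇒ b_2 = 12 − 12 − 0 = 0. So H_2 ≅ 0.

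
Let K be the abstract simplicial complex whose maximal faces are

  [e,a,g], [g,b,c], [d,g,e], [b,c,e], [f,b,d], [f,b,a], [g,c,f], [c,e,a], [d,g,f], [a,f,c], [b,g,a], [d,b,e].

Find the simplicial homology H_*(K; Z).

H_0 = Z,  H_1 = Z_2,  H_2 = 0.

Fix the vertex order a < b < c < d < e < f < g and write every simplex with vertices in increasing order. Then dim K = 2 and the simplices of K are:

  0-simplices (7): a, b, c, d, e, f, g
  1-simplices (18): ab, ac, ae, af, ag, bc, bd, be, bf, bg, ce, cf, cg, de, df, dg, eg, fg
  2-simplices (12): abf, abg, ace, acf, aeg, bce, bcg, bde, bdf, cfg, deg, dfg

Hence C_0 ≅ Z^7, C_1 ≅ Z^18, C_2 ≅ Z^12.

The boundary map ∂_1: C_1 → C_0 sends each edge [p,q] (with p < q) to q − p. For instance
  ∂df = f − d.
This gives a 7×18 integer matrix of rank 6; reducing to Smith normal form yields diagonal entries (1,1,1,1,1,1).

The boundary map ∂_2: C_2 → C_1 maps a triangle to the signed sum of its edges. For instance
  ∂cfg = fg − cg + cf,
  ∂acf = cf − af + ac.
This gives a 18×12 integer matrix of rank 12; reducing to Smith normal form yields diagonal entries (1,1,1,1,1,1,1,1,1,1,1,2).

From H_k ≅ ker(∂_k) / im(∂_{k+1}) we obtain:

  H_0: rank C_0 − rank ∂_1 = 7 − 6 = 1, and the invariant factors of ∂_1 are all 1, so H_0 = Z.
  H_1: rank ker ∂_1 − rank ∂_2 = (18 − 6) − 12 = 0, and ∂_2 has invariant factor 2 > 1, so H_1 = Z_2.
  H_2: rank ker ∂_2 − rank ∂_3 = (12 − 12) − 0 = 0, and there is no ∂_3, so H_2 = 0.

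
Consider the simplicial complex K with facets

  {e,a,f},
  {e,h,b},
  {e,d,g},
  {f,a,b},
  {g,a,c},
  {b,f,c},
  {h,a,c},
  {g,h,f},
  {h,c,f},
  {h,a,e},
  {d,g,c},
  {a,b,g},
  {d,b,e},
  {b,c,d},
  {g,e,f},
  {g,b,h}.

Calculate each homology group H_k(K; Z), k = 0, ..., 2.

Fix the vertex order a < b < c < d < e < f < g < h and write every simplex with vertices in increasing order. Then dim K = 2 and the simplices of K are:

  0-simplices (8): a, b, c, d, e, f, g, h
  1-simplices (24): ab, ac, ae, af, ag, ah, bc, bd, be, bf, bg, bh, cd, cf, cg, ch, de, dg, ef, eg, eh, fg, fh, gh
  2-simplices (16): abf, abg, acg, ach, aef, aeh, bcd, bcf, bde, beh, bgh, cdg, cfh, deg, efg, fgh

so the chain groups are C_0 ≅ Z^8, C_1 ≅ Z^24, C_2 ≅ Z^16.

∂_1: C_1 → C_0 is given by ∂[p,q] = [q] − [p].
As a 8×24 matrix over Z this has rank 7, with invariant factors (1,1,1,1,1,1,1).

The boundary map ∂_2: C_2 → C_1 maps a triangle to the signed sum of its edges. For instance
  ∂cdg = dg − cg + cd,
  ∂abg = bg − ag + ab.
The resulting 24×16 matrix has rank 15, and its Smith normal form has invariant factors (1,1,1,1,1,1,1,1,1,1,1,1,1,1,1).

Now H_k = ker ∂_k / im ∂_{k+1}, so:

  H_0: rank C_0 − rank ∂_1 = 8 − 7 = 1, and the invariant factors of ∂_1 are all 1, so H_0 = Z.
  H_1: rank ker ∂_1 − rank ∂_2 = (24 − 7) − 15 = 2, and the invariant factors of ∂_2 are all 1, so H_1 = Z^2.
  H_2: rank ker ∂_2 − rank ∂_3 = (16 − 15) − 0 = 1, and there is no ∂_3, so H_2 = Z.

As a check, the Euler characteristic is 8 − 24 + 16 = 0, which agrees with 1 − 2 + 1 = 0.
(K is a triangulation of the torus T^2.)

H_0 ≅ Z,  H_1 ≅ Z^2,  H_2 ≅ Z.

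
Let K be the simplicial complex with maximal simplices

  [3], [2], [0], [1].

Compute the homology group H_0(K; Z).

H_0 ≅ Z^4.

Fix the vertex order 0 < 1 < 2 < 3 and write every simplex with vertices in increasing order. Then dim K = 0 and the simplices of K are:

  0-simplices (4): [0], [1], [2], [3]

so the chain groups are C_0 ≅ Z^4.

From H_k ≅ ker(∂_k) / im(∂_{k+1}) we obtain:

  H_0: rank C_0 − rank ∂_1 = 4 − 0 = 4, and there is no ∂_1, so H_0 = Z^4.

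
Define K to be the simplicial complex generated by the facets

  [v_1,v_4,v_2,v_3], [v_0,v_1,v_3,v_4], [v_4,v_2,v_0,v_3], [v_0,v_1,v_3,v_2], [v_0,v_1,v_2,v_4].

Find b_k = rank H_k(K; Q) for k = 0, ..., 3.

Fix the vertex order v_0 < v_1 < v_2 < v_3 < v_4 and write every simplex with vertices in increasing order. Then dim K = 3 and the simplices of K are:

  0-simplices (5): [v_0], [v_1], [v_2], [v_3], [v_4]
  1-simplices (10): [v_0,v_1], [v_0,v_2], [v_0,v_3], [v_0,v_4], [v_1,v_2], [v_1,v_3], [v_1,v_4], [v_2,v_3], [v_2,v_4], [v_3,v_4]
  2-simplices (10): [v_0,v_1,v_2], [v_0,v_1,v_3], [v_0,v_1,v_4], [v_0,v_2,v_3], [v_0,v_2,v_4], [v_0,v_3,v_4], [v_1,v_2,v_3], [v_1,v_2,v_4], [v_1,v_3,v_4], [v_2,v_3,v_4]
  3-simplices (5): [v_0,v_1,v_2,v_3], [v_0,v_1,v_2,v_4], [v_0,v_1,v_3,v_4], [v_0,v_2,v_3,v_4], [v_1,v_2,v_3,v_4]

giving chain groups C_0 ≅ Z^5, C_1 ≅ Z^10, C_2 ≅ Z^10, C_3 ≅ Z^5.

Boundary ∂_1: C_1 → C_0 sends each edge [p,q] (with p < q) to q − p. For instance
  ∂[v_2,v_3] = [v_3] − [v_2].
This gives a 5×10 integer matrix of rank 4; reducing to Smith normal form yields diagonal entries (1,1,1,1).

∂_2: C_2 → C_1 maps a triangle to the signed sum of its edges. For instance
  ∂[v_0,v_3,v_4] = [v_3,v_4] − [v_0,v_4] + [v_0,v_3],
  ∂[v_0,v_2,v_4] = [v_2,v_4] − [v_0,v_4] + [v_0,v_2].
As a 10×10 matrix over Z this has rank 6, with invariant factors (1,1,1,1,1,1).

Boundary ∂_3: C_3 → C_2 sends each 3-simplex σ to the alternating sum Σ_i (−1)^i (σ with its i-th vertex removed). For instance
  ∂[v_0,v_2,v_3,v_4] = [v_2,v_3,v_4] − [v_0,v_3,v_4] + [v_0,v_2,v_4] − [v_0,v_2,v_3],
  ∂[v_0,v_1,v_2,v_3] = [v_1,v_2,v_3] − [v_0,v_2,v_3] + [v_0,v_1,v_3] − [v_0,v_1,v_2].
This gives a 10×5 integer matrix of rank 4; reducing to Smith normal form yields diagonal entries (1,1,1,1).

Computing H_k = (kernel of ∂_k) / (image of ∂_{k+1}):

  H_0: rank C_0 − rank ∂_1 = 5 − 4 = 1, and the invariant factors of ∂_1 are all 1, so H_0 = Z.
  H_1: rank ker ∂_1 − rank ∂_2 = (10 − 4) − 6 = 0, and the invariant factors of ∂_2 are all 1, so H_1 = 0.
  H_2: rank ker ∂_2 − rank ∂_3 = (10 − 6) − 4 = 0, and the invariant factors of ∂_3 are all 1, so H_2 = 0.
  H_3: rank ker ∂_3 − rank ∂_4 = (5 − 4) − 0 = 1, and there is no ∂_4, so H_3 = Z.

As a check, the Euler characteristic is 5 − 10 + 10 − 5 = 0, which agrees with 1 − 0 + 0 − 1 = 0.
(K is a triangulation of the 3-sphere S^3.)

Hence the Betti numbers are b_0 = 1, b_1 = 0, b_2 = 0, b_3 = 1.

b_0 = 1, b_1 = 0, b_2 = 0, b_3 = 1.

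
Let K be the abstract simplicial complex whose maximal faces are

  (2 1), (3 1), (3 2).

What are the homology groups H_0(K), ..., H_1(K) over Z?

H_0 = Z,  H_1 = Z.

Fix the vertex order 1 < 2 < 3 and write every simplex with vertices in increasing order. Then dim K = 1 and the simplices of K are:

  0-simplices (3): [1], [2], [3]
  1-simplices (3): [1,2], [1,3], [2,3]

so the chain groups are C_0 ≅ Z^3, C_1 ≅ Z^3.

∂_1: C_1 → C_0 is given by ∂[p,q] = [q] − [p].
This gives a 3×3 integer matrix of rank 2; reducing to Smith normal form yields diagonal entries (1,1).

Reading off H_k = ker ∂_k / im ∂_{k+1}:

  H_0: rank C_0 − rank ∂_1 = 3 − 2 = 1, and the invariant factors of ∂_1 are all 1, so H_0 = Z.
  H_1: rank ker ∂_1 − rank ∂_2 = (3 − 2) − 0 = 1, and there is no ∂_2, so H_1 = Z.

(K is a triangulation of the circle S^1.)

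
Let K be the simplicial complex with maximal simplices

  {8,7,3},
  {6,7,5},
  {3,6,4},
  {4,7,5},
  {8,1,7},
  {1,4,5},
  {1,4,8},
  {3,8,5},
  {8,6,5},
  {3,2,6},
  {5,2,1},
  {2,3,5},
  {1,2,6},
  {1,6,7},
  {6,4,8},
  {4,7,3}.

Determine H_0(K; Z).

K has 8 vertices, 24 edges, 16 triangles.
rank ∂_0 = 0, rank ∂_1 = 7 ⇒ b_0 = 8 − 0 − 7 = 1; all invariant factors of ∂_1 are 1 so no torsion. So H_0 ≅ Z.

H_0 = Z.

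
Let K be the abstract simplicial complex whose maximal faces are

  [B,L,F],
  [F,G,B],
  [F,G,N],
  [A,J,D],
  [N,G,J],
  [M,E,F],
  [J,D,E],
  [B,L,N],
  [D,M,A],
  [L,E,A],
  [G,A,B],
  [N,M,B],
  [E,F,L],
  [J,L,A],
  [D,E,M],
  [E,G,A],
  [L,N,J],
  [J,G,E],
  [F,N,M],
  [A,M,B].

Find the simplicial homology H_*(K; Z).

K has 10 vertices, 30 edges, 20 triangles.
rank ∂_0 = 0, rank ∂_1 = 9 ⇒ b_0 = 10 − 0 − 9 = 1; all invariant factors of ∂_1 are 1 so no torsion. So H_0 = Z.
rank ∂_1 = 9, rank ∂_2 = 20 ⇒ b_1 = 30 − 9 − 20 = 1; ∂_2 has invariant factor(s) [2] giving torsion. So H_1 = Z ⊕ Z_2.
rank ∂_2 = 20, rank ∂_3 = 0 ⇒ b_2 = 20 − 20 − 0 = 0. So H_2 = 0.

H_0 ≅ Z,  H_1 ≅ Z ⊕ Z_2,  H_2 = 0.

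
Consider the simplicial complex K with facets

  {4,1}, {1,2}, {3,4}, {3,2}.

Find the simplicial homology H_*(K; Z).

H_0 ≅ Z,  H_1 ≅ Z.

K has 4 vertices, 4 edges.
rank ∂_0 = 0, rank ∂_1 = 3 ⇒ b_0 = 4 − 0 − 3 = 1; all invariant factors of ∂_1 are 1 so no torsion. So H_0 ≅ Z.
rank ∂_1 = 3, rank ∂_2 = 0 ⇒ b_1 = 4 − 3 − 0 = 1. So H_1 ≅ Z.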